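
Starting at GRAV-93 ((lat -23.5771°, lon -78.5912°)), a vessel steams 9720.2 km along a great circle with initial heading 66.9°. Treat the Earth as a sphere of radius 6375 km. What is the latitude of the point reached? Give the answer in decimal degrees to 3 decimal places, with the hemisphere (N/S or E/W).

19.925°N

δ = d/R = 9720.2/6375 = 1.524737 rad
φ₂ = arcsin(sin φ₁ cos δ + cos φ₁ sin δ cos θ)
   = arcsin(-0.39998·0.04604 + 0.91652·0.99894·0.39234) = 19.92490°
λ₂ = λ₁ + atan2(sin θ sin δ cos φ₁, cos δ − sin φ₁ sin φ₂) = -0.80903°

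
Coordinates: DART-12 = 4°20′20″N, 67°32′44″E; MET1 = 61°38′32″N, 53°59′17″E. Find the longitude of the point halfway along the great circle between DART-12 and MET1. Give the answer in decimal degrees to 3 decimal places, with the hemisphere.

DART-12: φ = +4.33889°, λ = +67.54556°
MET1: φ = +61.64222°, λ = +53.98806°
Bx = cos φ₂ cos Δλ = 0.461741,  By = cos φ₂ sin Δλ = -0.111344
φₘ = atan2(sin φ₁ + sin φ₂, √((cos φ₁ + Bx)² + By²)) = 33.15109°
λₘ = λ₁ + atan2(By, cos φ₁ + Bx) = 63.18108°

63.181°E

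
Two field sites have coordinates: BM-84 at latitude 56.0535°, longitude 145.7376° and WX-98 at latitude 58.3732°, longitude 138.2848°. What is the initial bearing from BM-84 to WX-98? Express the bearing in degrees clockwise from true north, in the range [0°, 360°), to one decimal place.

Δλ = -7.4528°
y = sin Δλ · cos φ₂ = -0.068018
x = cos φ₁ sin φ₂ − sin φ₁ cos φ₂ cos Δλ = 0.044150
θ = atan2(y, x) = -57.0124° → 302.9876° (mod 360°)

303.0°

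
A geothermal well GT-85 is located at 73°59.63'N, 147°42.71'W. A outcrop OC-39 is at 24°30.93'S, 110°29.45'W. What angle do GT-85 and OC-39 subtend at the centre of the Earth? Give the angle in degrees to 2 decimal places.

GT-85: φ = +73.99383°, λ = -147.71183°
OC-39: φ = -24.51550°, λ = -110.49083°
Δφ = -98.5093°,  Δλ = 37.2210°
a = sin²(Δφ/2) + cos φ₁ cos φ₂ sin²(Δλ/2) = 0.599537
c = 2·arcsin(√a) = 1.771208 rad = 101.4828°

101.48°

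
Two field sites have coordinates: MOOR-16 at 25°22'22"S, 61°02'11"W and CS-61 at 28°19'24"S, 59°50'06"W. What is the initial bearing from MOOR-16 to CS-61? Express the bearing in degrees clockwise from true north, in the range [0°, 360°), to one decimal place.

MOOR-16: φ = -25.37278°, λ = -61.03639°
CS-61: φ = -28.32333°, λ = -59.83500°
Δλ = 1.2014°
y = sin Δλ · cos φ₂ = 0.018457
x = cos φ₁ sin φ₂ − sin φ₁ cos φ₂ cos Δλ = -0.051557
θ = atan2(y, x) = 160.3034° → 160.3034° (mod 360°)

160.3°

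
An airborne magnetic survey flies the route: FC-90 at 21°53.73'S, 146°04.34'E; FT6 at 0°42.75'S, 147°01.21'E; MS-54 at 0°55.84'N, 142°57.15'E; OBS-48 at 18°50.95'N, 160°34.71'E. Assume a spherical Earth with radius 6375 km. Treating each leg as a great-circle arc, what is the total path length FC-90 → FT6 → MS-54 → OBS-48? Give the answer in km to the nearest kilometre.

5617 km

FC-90: φ = -21.89550°, λ = +146.07233°
FT6: φ = -0.71250°, λ = +147.02017°
MS-54: φ = +0.93067°, λ = +142.95250°
OBS-48: φ = +18.84917°, λ = +160.57850°
FC-90→FT6: c = 0.370064 rad, d = 2359.16 km
FT6→MS-54: c = 0.076565 rad, d = 488.11 km
MS-54→OBS-48: c = 0.434521 rad, d = 2770.07 km
Total = 2359.16 + 488.11 + 2770.07 = 5617.33 km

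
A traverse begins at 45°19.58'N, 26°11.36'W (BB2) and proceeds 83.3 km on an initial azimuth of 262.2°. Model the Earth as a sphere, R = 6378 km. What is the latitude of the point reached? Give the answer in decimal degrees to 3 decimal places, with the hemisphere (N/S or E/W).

45.220°N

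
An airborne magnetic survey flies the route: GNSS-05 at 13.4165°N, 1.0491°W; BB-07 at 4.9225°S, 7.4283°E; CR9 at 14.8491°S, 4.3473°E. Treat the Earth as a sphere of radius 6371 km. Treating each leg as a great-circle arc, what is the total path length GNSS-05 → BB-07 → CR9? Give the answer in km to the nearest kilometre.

3398 km

GNSS-05→BB-07: c = 0.352180 rad, d = 2243.74 km
BB-07→CR9: c = 0.181149 rad, d = 1154.10 km
Total = 2243.74 + 1154.10 = 3397.84 km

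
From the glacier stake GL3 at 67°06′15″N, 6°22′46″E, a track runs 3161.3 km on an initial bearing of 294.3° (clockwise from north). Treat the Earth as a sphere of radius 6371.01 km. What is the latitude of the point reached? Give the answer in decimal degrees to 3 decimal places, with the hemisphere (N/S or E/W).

GL3: φ = +67.10417°, λ = +6.37944°
δ = d/R = 3161.3/6371.01 = 0.496201 rad
φ₂ = arcsin(sin φ₁ cos δ + cos φ₁ sin δ cos θ)
   = arcsin(0.92121·0.87940 + 0.38906·0.47609·0.41151) = 62.41639°
λ₂ = λ₁ + atan2(sin θ sin δ cos φ₁, cos δ − sin φ₁ sin φ₂) = -63.18746°

62.416°N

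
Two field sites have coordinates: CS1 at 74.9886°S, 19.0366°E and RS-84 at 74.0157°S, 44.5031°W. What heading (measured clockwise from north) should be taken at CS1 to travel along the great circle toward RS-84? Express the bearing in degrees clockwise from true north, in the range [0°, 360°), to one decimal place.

Δλ = -63.5397°
y = sin Δλ · cos φ₂ = -0.246527
x = cos φ₁ sin φ₂ − sin φ₁ cos φ₂ cos Δλ = -0.130484
θ = atan2(y, x) = -117.8918° → 242.1082° (mod 360°)

242.1°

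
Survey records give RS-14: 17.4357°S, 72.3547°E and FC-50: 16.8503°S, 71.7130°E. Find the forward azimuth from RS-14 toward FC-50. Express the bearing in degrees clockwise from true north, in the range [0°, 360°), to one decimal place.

Δλ = -0.6417°
y = sin Δλ · cos φ₂ = -0.010719
x = cos φ₁ sin φ₂ − sin φ₁ cos φ₂ cos Δλ = 0.010199
θ = atan2(y, x) = -46.4232° → 313.5768° (mod 360°)

313.6°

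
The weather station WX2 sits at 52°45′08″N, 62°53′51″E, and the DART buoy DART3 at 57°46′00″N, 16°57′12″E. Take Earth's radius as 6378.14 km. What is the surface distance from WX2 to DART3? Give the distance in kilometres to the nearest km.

2908 km

WX2: φ = +52.75222°, λ = +62.89750°
DART3: φ = +57.76667°, λ = +16.95333°
Δφ = 5.0144°,  Δλ = -45.9442°
a = sin²(Δφ/2) + cos φ₁ cos φ₂ sin²(Δλ/2) = 0.051087
c = 2·arcsin(√a) = 0.455989 rad = 26.1262°
d = R·c = 6378.14 × 0.455989 = 2908.4 km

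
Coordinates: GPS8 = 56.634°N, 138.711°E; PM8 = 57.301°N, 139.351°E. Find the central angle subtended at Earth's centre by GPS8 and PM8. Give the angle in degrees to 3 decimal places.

Δφ = 0.6670°,  Δλ = 0.6400°
a = sin²(Δφ/2) + cos φ₁ cos φ₂ sin²(Δλ/2) = 0.000043
c = 2·arcsin(√a) = 0.013137 rad = 0.7527°

0.753°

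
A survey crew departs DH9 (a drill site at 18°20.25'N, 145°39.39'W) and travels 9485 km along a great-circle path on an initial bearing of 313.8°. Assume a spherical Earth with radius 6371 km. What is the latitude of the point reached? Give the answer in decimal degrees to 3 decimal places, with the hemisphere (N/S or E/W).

42.888°N

DH9: φ = +18.33750°, λ = -145.65650°
δ = d/R = 9485/6371 = 1.488777 rad
φ₂ = arcsin(sin φ₁ cos δ + cos φ₁ sin δ cos θ)
   = arcsin(0.31461·0.08193 + 0.94922·0.99664·0.69214) = 42.88764°
λ₂ = λ₁ + atan2(sin θ sin δ cos φ₁, cos δ − sin φ₁ sin φ₂) = 113.38690°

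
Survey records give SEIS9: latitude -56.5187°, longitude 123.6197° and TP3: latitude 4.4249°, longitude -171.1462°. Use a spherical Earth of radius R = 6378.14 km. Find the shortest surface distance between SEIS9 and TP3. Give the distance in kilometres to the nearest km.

Δφ = 60.9436°,  Δλ = 65.2341°
a = sin²(Δφ/2) + cos φ₁ cos φ₂ sin²(Δλ/2) = 0.416970
c = 2·arcsin(√a) = 1.403964 rad = 80.4412°
d = R·c = 6378.14 × 1.403964 = 8954.7 km

8955 km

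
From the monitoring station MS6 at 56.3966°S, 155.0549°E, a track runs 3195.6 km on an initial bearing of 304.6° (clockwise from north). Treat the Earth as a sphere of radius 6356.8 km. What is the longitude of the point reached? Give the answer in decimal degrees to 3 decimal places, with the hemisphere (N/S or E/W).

125.966°E

δ = d/R = 3195.6/6356.8 = 0.502706 rad
φ₂ = arcsin(sin φ₁ cos δ + cos φ₁ sin δ cos θ)
   = arcsin(-0.83289·0.87628 + 0.55344·0.48180·0.56784) = -35.34029°
λ₂ = λ₁ + atan2(sin θ sin δ cos φ₁, cos δ − sin φ₁ sin φ₂) = 125.96560°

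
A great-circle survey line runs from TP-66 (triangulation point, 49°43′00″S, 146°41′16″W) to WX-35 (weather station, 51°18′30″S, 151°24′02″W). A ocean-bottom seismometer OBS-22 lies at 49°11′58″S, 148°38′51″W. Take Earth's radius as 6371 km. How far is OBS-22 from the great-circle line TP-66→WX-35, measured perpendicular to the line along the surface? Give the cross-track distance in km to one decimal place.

119.0 km

TP-66: φ = -49.71667°, λ = -146.68778°
WX-35: φ = -51.30833°, λ = -151.40056°
OBS-22: φ = -49.19944°, λ = -148.64750°
δ₁₃ = central angle TP-66→OBS-22 = 0.023994 rad  (haversine)
θ₁₃ = bearing TP-66→OBS-22 = 291.352°,  θ₁₂ = bearing TP-66→WX-35 = 240.222°
dₓₜ = R·arcsin(sin δ₁₃ · sin(θ₁₃ − θ₁₂)) = 6371·arcsin(0.02399·sin(51.130°)) = 119.015 km
|dₓₜ| = 119.015 km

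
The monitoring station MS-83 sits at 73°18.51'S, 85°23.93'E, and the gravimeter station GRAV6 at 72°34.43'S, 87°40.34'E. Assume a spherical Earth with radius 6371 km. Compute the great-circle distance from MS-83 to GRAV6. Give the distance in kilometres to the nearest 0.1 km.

MS-83: φ = -73.30850°, λ = +85.39883°
GRAV6: φ = -72.57383°, λ = +87.67233°
Δφ = 0.7347°,  Δλ = 2.2735°
a = sin²(Δφ/2) + cos φ₁ cos φ₂ sin²(Δλ/2) = 0.000075
c = 2·arcsin(√a) = 0.017316 rad = 0.9921°
d = R·c = 6371 × 0.017316 = 110.3 km

110.3 km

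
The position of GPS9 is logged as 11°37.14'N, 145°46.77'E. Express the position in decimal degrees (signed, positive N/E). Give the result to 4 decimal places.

lat: 11.6190° N → +11.6190°
lon: 145.7795° E → +145.7795°

+11.6190°, +145.7795°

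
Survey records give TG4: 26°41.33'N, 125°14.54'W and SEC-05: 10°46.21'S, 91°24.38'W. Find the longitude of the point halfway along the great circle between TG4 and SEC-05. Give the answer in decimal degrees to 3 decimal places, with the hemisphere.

107.498°W

TG4: φ = +26.68883°, λ = -125.24233°
SEC-05: φ = -10.77017°, λ = -91.40633°
Bx = cos φ₂ cos Δλ = 0.816003,  By = cos φ₂ sin Δλ = 0.547009
φₘ = atan2(sin φ₁ + sin φ₂, √((cos φ₁ + Bx)² + By²)) = 8.31360°
λₘ = λ₁ + atan2(By, cos φ₁ + Bx) = -107.49823°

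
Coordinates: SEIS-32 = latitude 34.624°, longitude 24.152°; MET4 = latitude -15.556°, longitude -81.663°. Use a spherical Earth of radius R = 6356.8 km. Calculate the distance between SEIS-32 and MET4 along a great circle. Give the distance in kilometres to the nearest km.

12384 km

Δφ = -50.1800°,  Δλ = -105.8150°
a = sin²(Δφ/2) + cos φ₁ cos φ₂ sin²(Δλ/2) = 0.684214
c = 2·arcsin(√a) = 1.948114 rad = 111.6187°
d = R·c = 6356.8 × 1.948114 = 12383.8 km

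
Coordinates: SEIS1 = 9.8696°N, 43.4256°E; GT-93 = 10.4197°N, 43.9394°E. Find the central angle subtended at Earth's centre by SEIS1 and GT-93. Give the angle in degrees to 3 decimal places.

Δφ = 0.5501°,  Δλ = 0.5138°
a = sin²(Δφ/2) + cos φ₁ cos φ₂ sin²(Δλ/2) = 0.000043
c = 2·arcsin(√a) = 0.013042 rad = 0.7473°

0.747°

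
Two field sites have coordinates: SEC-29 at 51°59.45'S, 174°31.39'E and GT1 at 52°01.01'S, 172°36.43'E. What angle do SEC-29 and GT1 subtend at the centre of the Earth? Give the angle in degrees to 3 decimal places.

1.180°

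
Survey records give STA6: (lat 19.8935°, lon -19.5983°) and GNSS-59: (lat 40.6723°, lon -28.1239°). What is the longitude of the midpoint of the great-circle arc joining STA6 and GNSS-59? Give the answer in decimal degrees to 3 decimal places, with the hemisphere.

Bx = cos φ₂ cos Δλ = 0.750068,  By = cos φ₂ sin Δλ = -0.112441
φₘ = atan2(sin φ₁ + sin φ₂, √((cos φ₁ + Bx)² + By²)) = 30.35127°
λₘ = λ₁ + atan2(By, cos φ₁ + Bx) = -23.40387°

23.404°W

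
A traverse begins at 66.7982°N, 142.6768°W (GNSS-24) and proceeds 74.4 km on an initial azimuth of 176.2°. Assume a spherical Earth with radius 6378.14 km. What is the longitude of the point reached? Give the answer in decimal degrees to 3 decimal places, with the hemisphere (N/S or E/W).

142.567°W

δ = d/R = 74.4/6378.14 = 0.011665 rad
φ₂ = arcsin(sin φ₁ cos δ + cos φ₁ sin δ cos θ)
   = arcsin(0.91912·0.99993 + 0.39397·0.01166·-0.99780) = 66.13128°
λ₂ = λ₁ + atan2(sin θ sin δ cos φ₁, cos δ − sin φ₁ sin φ₂) = -142.56734°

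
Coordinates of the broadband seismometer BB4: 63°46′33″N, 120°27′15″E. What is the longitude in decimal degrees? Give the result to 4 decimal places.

120.4542°E

120° + 27′/60 + 15″/3600 = 120 + 0.45000 + 0.00417 = 120.4542°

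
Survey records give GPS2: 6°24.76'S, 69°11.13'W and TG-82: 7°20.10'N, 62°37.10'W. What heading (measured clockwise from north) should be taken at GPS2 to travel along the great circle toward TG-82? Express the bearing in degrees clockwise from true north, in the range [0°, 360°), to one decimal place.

25.6°

GPS2: φ = -6.41267°, λ = -69.18550°
TG-82: φ = +7.33500°, λ = -62.61833°
Δλ = 6.5672°
y = sin Δλ · cos φ₂ = 0.113432
x = cos φ₁ sin φ₂ − sin φ₁ cos φ₂ cos Δλ = 0.236919
θ = atan2(y, x) = 25.5841° → 25.5841° (mod 360°)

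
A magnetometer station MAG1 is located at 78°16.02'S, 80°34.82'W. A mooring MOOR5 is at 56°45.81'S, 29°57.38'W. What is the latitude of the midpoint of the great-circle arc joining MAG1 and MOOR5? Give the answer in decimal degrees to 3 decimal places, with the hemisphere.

69.050°S

MAG1: φ = -78.26700°, λ = -80.58033°
MOOR5: φ = -56.76350°, λ = -29.95633°
Bx = cos φ₂ cos Δλ = 0.347716,  By = cos φ₂ sin Δλ = 0.423678
φₘ = atan2(sin φ₁ + sin φ₂, √((cos φ₁ + Bx)² + By²)) = -69.04961°
λₘ = λ₁ + atan2(By, cos φ₁ + Bx) = -43.02610°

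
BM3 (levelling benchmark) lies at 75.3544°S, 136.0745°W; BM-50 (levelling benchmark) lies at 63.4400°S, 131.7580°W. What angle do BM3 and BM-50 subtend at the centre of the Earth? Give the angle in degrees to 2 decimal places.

12.00°

Δφ = 11.9144°,  Δλ = 4.3165°
a = sin²(Δφ/2) + cos φ₁ cos φ₂ sin²(Δλ/2) = 0.010932
c = 2·arcsin(√a) = 0.209493 rad = 12.0031°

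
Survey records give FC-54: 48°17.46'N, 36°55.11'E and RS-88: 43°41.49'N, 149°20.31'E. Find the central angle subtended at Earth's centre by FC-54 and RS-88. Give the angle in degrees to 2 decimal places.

70.60°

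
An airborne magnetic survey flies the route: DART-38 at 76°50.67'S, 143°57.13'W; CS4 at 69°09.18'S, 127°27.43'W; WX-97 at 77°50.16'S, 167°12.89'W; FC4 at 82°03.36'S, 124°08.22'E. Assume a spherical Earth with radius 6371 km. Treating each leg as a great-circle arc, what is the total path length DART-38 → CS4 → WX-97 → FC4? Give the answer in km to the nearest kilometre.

3849 km

DART-38: φ = -76.84450°, λ = -143.95217°
CS4: φ = -69.15300°, λ = -127.45717°
WX-97: φ = -77.83600°, λ = -167.21483°
FC4: φ = -82.05600°, λ = +124.13700°
DART-38→CS4: c = 0.157199 rad, d = 1001.51 km
CS4→WX-97: c = 0.240586 rad, d = 1532.77 km
WX-97→FC4: c = 0.206422 rad, d = 1315.12 km
Total = 1001.51 + 1532.77 + 1315.12 = 3849.40 km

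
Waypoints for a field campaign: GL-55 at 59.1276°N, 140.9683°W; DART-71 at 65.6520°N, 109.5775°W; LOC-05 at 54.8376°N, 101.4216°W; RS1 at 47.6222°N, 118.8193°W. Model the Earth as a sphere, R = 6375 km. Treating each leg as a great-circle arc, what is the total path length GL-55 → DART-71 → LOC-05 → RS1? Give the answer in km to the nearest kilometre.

4480 km

GL-55→DART-71: c = 0.274504 rad, d = 1749.96 km
DART-71→LOC-05: c = 0.201144 rad, d = 1282.29 km
LOC-05→RS1: c = 0.227100 rad, d = 1447.76 km
Total = 1749.96 + 1282.29 + 1447.76 = 4480.02 km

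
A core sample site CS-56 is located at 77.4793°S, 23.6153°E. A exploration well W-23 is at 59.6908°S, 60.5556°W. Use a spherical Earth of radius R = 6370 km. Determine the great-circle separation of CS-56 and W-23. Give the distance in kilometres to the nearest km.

3487 km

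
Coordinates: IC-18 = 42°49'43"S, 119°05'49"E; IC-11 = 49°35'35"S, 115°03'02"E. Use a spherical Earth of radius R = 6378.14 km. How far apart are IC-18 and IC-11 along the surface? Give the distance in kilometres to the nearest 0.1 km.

IC-18: φ = -42.82861°, λ = +119.09694°
IC-11: φ = -49.59306°, λ = +115.05056°
Δφ = -6.7644°,  Δλ = -4.0464°
a = sin²(Δφ/2) + cos φ₁ cos φ₂ sin²(Δλ/2) = 0.004073
c = 2·arcsin(√a) = 0.127729 rad = 7.3183°
d = R·c = 6378.14 × 0.127729 = 814.7 km

814.7 km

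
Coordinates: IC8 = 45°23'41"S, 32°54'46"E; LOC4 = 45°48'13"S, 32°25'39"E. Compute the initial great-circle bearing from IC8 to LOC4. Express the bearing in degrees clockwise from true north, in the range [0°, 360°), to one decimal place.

IC8: φ = -45.39472°, λ = +32.91278°
LOC4: φ = -45.80361°, λ = +32.42750°
Δλ = -0.4853°
y = sin Δλ · cos φ₂ = -0.005904
x = cos φ₁ sin φ₂ − sin φ₁ cos φ₂ cos Δλ = -0.007154
θ = atan2(y, x) = -140.4673° → 219.5327° (mod 360°)

219.5°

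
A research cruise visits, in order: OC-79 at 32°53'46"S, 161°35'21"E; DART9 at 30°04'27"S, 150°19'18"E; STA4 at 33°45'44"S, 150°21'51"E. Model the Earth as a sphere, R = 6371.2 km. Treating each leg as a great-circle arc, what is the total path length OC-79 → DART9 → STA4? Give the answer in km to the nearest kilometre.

1523 km

OC-79: φ = -32.89611°, λ = +161.58917°
DART9: φ = -30.07417°, λ = +150.32167°
STA4: φ = -33.76222°, λ = +150.36417°
OC-79→DART9: c = 0.174680 rad, d = 1112.92 km
DART9→STA4: c = 0.064372 rad, d = 410.13 km
Total = 1112.92 + 410.13 = 1523.05 km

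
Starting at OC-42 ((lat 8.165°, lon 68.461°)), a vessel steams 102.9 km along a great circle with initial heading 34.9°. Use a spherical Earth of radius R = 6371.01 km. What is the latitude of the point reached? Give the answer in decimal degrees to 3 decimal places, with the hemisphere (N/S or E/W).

8.924°N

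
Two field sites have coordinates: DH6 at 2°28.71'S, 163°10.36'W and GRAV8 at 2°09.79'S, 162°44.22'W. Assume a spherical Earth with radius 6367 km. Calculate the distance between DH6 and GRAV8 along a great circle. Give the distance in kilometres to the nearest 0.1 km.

59.7 km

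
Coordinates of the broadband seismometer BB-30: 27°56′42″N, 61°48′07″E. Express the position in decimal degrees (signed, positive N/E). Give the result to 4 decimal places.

+27.9450°, +61.8019°

lat: 27.9450° N → +27.9450°
lon: 61.8019° E → +61.8019°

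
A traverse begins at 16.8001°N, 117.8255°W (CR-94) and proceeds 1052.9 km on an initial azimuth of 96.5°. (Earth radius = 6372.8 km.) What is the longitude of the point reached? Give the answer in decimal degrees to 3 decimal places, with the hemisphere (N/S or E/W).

108.062°W

δ = d/R = 1052.9/6372.8 = 0.165218 rad
φ₂ = arcsin(sin φ₁ cos δ + cos φ₁ sin δ cos θ)
   = arcsin(0.28903·0.98638 + 0.95732·0.16447·-0.11320) = 15.50212°
λ₂ = λ₁ + atan2(sin θ sin δ cos φ₁, cos δ − sin φ₁ sin φ₂) = -108.06215°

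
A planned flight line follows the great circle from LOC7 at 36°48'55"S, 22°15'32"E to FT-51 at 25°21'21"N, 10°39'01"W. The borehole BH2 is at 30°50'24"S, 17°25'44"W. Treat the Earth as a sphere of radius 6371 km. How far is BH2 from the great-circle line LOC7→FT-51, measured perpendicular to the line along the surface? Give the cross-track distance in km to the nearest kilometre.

3150 km

LOC7: φ = -36.81528°, λ = +22.25889°
FT-51: φ = +25.35583°, λ = -10.65028°
BH2: φ = -30.84000°, λ = -17.42889°
δ₁₃ = central angle LOC7→BH2 = 0.580566 rad  (haversine)
θ₁₃ = bearing LOC7→BH2 = 268.488°,  θ₁₂ = bearing LOC7→FT-51 = 328.380°
dₓₜ = R·arcsin(sin δ₁₃ · sin(θ₁₃ − θ₁₂)) = 6371·arcsin(0.54850·sin(-59.893°)) = -3149.789 km
|dₓₜ| = 3149.789 km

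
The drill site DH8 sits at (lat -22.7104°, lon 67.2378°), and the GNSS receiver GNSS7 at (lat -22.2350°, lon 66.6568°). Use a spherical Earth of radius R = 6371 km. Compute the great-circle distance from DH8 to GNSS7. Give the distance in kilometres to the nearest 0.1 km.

79.7 km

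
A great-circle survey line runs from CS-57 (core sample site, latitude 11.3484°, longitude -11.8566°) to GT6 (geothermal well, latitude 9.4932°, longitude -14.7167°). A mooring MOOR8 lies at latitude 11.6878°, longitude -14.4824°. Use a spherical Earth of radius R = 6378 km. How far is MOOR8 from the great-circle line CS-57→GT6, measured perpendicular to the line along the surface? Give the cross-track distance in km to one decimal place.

189.2 km

δ₁₃ = central angle CS-57→MOOR8 = 0.045295 rad  (haversine)
θ₁₃ = bearing CS-57→MOOR8 = 277.776°,  θ₁₂ = bearing CS-57→GT6 = 236.859°
dₓₜ = R·arcsin(sin δ₁₃ · sin(θ₁₃ − θ₁₂)) = 6378·arcsin(0.04528·sin(40.916°)) = 189.172 km
|dₓₜ| = 189.172 km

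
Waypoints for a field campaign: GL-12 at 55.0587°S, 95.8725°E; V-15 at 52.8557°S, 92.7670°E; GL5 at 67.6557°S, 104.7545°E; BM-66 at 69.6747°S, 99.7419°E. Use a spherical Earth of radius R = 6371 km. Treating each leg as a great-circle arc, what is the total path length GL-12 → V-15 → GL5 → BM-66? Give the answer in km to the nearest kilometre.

2387 km

GL-12→V-15: c = 0.049944 rad, d = 318.20 km
V-15→GL5: c = 0.277229 rad, d = 1766.23 km
GL5→BM-66: c = 0.047456 rad, d = 302.34 km
Total = 318.20 + 1766.23 + 302.34 = 2386.77 km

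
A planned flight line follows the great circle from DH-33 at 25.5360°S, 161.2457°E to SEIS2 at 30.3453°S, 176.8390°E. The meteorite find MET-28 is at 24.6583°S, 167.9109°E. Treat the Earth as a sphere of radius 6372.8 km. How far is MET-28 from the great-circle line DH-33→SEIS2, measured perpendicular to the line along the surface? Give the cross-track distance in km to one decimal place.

335.1 km

δ₁₃ = central angle DH-33→MET-28 = 0.106443 rad  (haversine)
θ₁₃ = bearing DH-33→MET-28 = 83.151°,  θ₁₂ = bearing DH-33→SEIS2 = 112.804°
dₓₜ = R·arcsin(sin δ₁₃ · sin(θ₁₃ − θ₁₂)) = 6372.8·arcsin(0.10624·sin(-29.653°)) = -335.125 km
|dₓₜ| = 335.125 km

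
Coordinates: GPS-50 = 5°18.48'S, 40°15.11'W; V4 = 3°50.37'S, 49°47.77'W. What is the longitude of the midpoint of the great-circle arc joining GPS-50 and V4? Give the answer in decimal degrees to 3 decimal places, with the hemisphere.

GPS-50: φ = -5.30800°, λ = -40.25183°
V4: φ = -3.83950°, λ = -49.79617°
Bx = cos φ₂ cos Δλ = 0.983944,  By = cos φ₂ sin Δλ = -0.165439
φₘ = atan2(sin φ₁ + sin φ₂, √((cos φ₁ + Bx)² + By²)) = -4.58959°
λₘ = λ₁ + atan2(By, cos φ₁ + Bx) = -45.02890°

45.029°W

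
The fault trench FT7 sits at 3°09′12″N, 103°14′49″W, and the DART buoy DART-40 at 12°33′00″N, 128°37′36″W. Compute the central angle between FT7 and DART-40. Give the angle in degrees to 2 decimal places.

FT7: φ = +3.15333°, λ = -103.24694°
DART-40: φ = +12.55000°, λ = -128.62667°
Δφ = 9.3967°,  Δλ = -25.3797°
a = sin²(Δφ/2) + cos φ₁ cos φ₂ sin²(Δλ/2) = 0.053741
c = 2·arcsin(√a) = 0.467900 rad = 26.8087°

26.81°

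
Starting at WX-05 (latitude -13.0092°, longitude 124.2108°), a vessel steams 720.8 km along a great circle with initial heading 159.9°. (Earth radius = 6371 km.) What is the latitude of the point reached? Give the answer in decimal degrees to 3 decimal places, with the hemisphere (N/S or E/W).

19.085°S

δ = d/R = 720.8/6371 = 0.113138 rad
φ₂ = arcsin(sin φ₁ cos δ + cos φ₁ sin δ cos θ)
   = arcsin(-0.22511·0.99361 + 0.97433·0.11290·-0.93909) = -19.08483°
λ₂ = λ₁ + atan2(sin θ sin δ cos φ₁, cos δ − sin φ₁ sin φ₂) = 126.56371°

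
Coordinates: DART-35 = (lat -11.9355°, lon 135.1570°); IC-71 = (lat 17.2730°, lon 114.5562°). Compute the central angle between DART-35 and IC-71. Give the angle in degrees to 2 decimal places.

35.60°

Δφ = 29.2085°,  Δλ = -20.6008°
a = sin²(Δφ/2) + cos φ₁ cos φ₂ sin²(Δλ/2) = 0.093446
c = 2·arcsin(√a) = 0.621324 rad = 35.5993°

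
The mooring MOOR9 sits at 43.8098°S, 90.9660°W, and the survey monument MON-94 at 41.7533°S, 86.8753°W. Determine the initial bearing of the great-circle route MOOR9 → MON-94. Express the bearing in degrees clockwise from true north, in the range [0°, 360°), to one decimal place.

Δλ = 4.0907°
y = sin Δλ · cos φ₂ = 0.053218
x = cos φ₁ sin φ₂ − sin φ₁ cos φ₂ cos Δλ = 0.034569
θ = atan2(y, x) = 56.9929° → 56.9929° (mod 360°)

57.0°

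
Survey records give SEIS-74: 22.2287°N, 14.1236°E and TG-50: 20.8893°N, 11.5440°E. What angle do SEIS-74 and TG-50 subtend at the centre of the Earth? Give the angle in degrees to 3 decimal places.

2.748°

Δφ = -1.3394°,  Δλ = -2.5796°
a = sin²(Δφ/2) + cos φ₁ cos φ₂ sin²(Δλ/2) = 0.000575
c = 2·arcsin(√a) = 0.047955 rad = 2.7476°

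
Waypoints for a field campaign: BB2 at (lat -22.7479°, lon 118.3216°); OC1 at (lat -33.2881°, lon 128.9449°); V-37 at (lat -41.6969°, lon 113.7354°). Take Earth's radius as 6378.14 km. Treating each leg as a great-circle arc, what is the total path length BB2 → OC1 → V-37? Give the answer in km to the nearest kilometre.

3202 km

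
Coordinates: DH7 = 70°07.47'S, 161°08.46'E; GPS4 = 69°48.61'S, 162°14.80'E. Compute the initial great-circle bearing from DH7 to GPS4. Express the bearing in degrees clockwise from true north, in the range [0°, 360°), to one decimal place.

50.8°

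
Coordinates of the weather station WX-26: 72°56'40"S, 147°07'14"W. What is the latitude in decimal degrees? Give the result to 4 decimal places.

72° + 56′/60 + 40″/3600 = 72 + 0.93333 + 0.01111 = 72.9444°

72.9444°S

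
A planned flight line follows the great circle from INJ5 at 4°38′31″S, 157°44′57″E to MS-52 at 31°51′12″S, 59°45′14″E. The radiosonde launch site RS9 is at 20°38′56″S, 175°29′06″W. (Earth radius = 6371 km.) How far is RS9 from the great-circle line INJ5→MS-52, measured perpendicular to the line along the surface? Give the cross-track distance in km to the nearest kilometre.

3087 km

INJ5: φ = -4.64194°, λ = +157.74917°
MS-52: φ = -31.85333°, λ = +59.75389°
RS9: φ = -20.64889°, λ = -175.48500°
δ₁₃ = central angle INJ5→RS9 = 0.532984 rad  (haversine)
θ₁₃ = bearing INJ5→RS9 = 123.964°,  θ₁₂ = bearing INJ5→MS-52 = 237.514°
dₓₜ = R·arcsin(sin δ₁₃ · sin(θ₁₃ − θ₁₂)) = 6371·arcsin(0.50811·sin(-113.550°)) = -3086.905 km
|dₓₜ| = 3086.905 km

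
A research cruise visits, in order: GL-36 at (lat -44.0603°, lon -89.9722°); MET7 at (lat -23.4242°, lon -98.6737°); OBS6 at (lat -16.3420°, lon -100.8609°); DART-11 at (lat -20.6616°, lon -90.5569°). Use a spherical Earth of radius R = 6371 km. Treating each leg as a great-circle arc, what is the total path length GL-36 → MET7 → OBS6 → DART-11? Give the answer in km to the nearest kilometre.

4436 km

GL-36→MET7: c = 0.381121 rad, d = 2428.12 km
MET7→OBS6: c = 0.128706 rad, d = 819.99 km
OBS6→DART-11: c = 0.186394 rad, d = 1187.51 km
Total = 2428.12 + 819.99 + 1187.51 = 4435.62 km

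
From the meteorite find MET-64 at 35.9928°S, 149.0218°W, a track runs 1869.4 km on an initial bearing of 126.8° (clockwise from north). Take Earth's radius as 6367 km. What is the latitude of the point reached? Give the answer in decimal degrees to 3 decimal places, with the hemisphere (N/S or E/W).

44.652°S

δ = d/R = 1869.4/6367 = 0.293608 rad
φ₂ = arcsin(sin φ₁ cos δ + cos φ₁ sin δ cos θ)
   = arcsin(-0.58768·0.95721 + 0.80909·0.28941·-0.59902) = -44.65206°
λ₂ = λ₁ + atan2(sin θ sin δ cos φ₁, cos δ − sin φ₁ sin φ₂) = -130.01052°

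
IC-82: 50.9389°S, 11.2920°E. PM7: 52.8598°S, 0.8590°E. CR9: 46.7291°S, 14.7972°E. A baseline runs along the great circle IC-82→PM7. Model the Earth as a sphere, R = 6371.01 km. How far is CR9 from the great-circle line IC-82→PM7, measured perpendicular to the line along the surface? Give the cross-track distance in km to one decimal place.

δ₁₃ = central angle IC-82→CR9 = 0.083763 rad  (haversine)
θ₁₃ = bearing IC-82→CR9 = 30.059°,  θ₁₂ = bearing IC-82→PM7 = 249.320°
dₓₜ = R·arcsin(sin δ₁₃ · sin(θ₁₃ − θ₁₂)) = 6371.01·arcsin(0.08367·sin(-219.261°)) = 337.487 km
|dₓₜ| = 337.487 km

337.5 km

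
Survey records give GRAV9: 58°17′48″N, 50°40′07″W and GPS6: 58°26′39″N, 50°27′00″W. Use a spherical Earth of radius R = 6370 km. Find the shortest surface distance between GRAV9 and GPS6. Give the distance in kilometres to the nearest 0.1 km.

20.8 km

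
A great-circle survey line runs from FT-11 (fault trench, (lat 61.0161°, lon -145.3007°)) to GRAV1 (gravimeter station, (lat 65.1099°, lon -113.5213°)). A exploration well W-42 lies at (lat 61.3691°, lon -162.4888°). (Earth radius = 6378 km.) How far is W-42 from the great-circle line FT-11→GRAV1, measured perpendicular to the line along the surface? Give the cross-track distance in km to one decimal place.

586.5 km

δ₁₃ = central angle FT-11→W-42 = 0.144267 rad  (haversine)
θ₁₃ = bearing FT-11→W-42 = 279.966°,  θ₁₂ = bearing FT-11→GRAV1 = 60.270°
dₓₜ = R·arcsin(sin δ₁₃ · sin(θ₁₃ − θ₁₂)) = 6378·arcsin(0.14377·sin(219.696°)) = -586.491 km
|dₓₜ| = 586.491 km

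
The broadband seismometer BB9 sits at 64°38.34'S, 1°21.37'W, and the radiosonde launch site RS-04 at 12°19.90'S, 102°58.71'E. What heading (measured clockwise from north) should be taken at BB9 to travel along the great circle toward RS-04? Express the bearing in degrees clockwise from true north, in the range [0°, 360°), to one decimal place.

BB9: φ = -64.63900°, λ = -1.35617°
RS-04: φ = -12.33167°, λ = +102.97850°
Δλ = 104.3347°
y = sin Δλ · cos φ₂ = 0.946512
x = cos φ₁ sin φ₂ − sin φ₁ cos φ₂ cos Δλ = -0.310039
θ = atan2(y, x) = 108.1367° → 108.1367° (mod 360°)

108.1°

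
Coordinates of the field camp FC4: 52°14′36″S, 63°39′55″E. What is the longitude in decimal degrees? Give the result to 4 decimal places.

63° + 39′/60 + 55″/3600 = 63 + 0.65000 + 0.01528 = 63.6653°

63.6653°E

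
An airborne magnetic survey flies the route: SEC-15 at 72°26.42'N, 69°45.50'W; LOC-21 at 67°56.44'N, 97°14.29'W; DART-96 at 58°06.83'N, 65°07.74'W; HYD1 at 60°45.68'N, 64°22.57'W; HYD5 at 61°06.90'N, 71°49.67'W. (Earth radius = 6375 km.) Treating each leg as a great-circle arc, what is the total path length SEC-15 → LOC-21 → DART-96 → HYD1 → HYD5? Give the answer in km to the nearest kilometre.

3759 km

SEC-15: φ = +72.44033°, λ = -69.75833°
LOC-21: φ = +67.94067°, λ = -97.23817°
DART-96: φ = +58.11383°, λ = -65.12900°
HYD1: φ = +60.76133°, λ = -64.37617°
HYD5: φ = +61.11500°, λ = -71.82783°
SEC-15→LOC-21: c = 0.178373 rad, d = 1137.13 km
LOC-21→DART-96: c = 0.301196 rad, d = 1920.13 km
DART-96→HYD1: c = 0.046687 rad, d = 297.63 km
HYD1→HYD5: c = 0.063441 rad, d = 404.44 km
Total = 1137.13 + 1920.13 + 297.63 + 404.44 = 3759.33 km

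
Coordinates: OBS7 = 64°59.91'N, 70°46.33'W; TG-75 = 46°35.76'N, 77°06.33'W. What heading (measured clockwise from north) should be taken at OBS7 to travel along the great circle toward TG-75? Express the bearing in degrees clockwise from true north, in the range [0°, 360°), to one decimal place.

OBS7: φ = +64.99850°, λ = -70.77217°
TG-75: φ = +46.59600°, λ = -77.10550°
Δλ = -6.3333°
y = sin Δλ · cos φ₂ = -0.075800
x = cos φ₁ sin φ₂ − sin φ₁ cos φ₂ cos Δλ = -0.311890
θ = atan2(y, x) = -166.3400° → 193.6600° (mod 360°)

193.7°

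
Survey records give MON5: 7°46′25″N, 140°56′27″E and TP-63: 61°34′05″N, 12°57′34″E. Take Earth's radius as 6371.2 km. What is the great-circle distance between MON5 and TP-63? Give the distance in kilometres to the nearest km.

MON5: φ = +7.77361°, λ = +140.94083°
TP-63: φ = +61.56806°, λ = +12.95944°
Δφ = 53.7944°,  Δλ = -127.9814°
a = sin²(Δφ/2) + cos φ₁ cos φ₂ sin²(Δλ/2) = 0.585683
c = 2·arcsin(√a) = 1.743013 rad = 99.8673°
d = R·c = 6371.2 × 1.743013 = 11105.1 km

11105 km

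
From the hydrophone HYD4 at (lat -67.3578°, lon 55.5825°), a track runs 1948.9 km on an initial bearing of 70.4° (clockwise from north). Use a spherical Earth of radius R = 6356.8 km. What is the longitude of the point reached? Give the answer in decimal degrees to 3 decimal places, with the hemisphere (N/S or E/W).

δ = d/R = 1948.9/6356.8 = 0.306585 rad
φ₂ = arcsin(sin φ₁ cos δ + cos φ₁ sin δ cos θ)
   = arcsin(-0.92293·0.95337 + 0.38498·0.30180·0.33545) = -57.23691°
λ₂ = λ₁ + atan2(sin θ sin δ cos φ₁, cos δ − sin φ₁ sin φ₂) = 87.27624°

87.276°E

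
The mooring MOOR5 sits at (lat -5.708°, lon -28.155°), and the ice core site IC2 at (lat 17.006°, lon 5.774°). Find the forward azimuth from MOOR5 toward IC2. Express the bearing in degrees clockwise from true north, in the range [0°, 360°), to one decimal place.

Δλ = 33.9290°
y = sin Δλ · cos φ₂ = 0.533759
x = cos φ₁ sin φ₂ − sin φ₁ cos φ₂ cos Δλ = 0.369937
θ = atan2(y, x) = 55.2750° → 55.2750° (mod 360°)

55.3°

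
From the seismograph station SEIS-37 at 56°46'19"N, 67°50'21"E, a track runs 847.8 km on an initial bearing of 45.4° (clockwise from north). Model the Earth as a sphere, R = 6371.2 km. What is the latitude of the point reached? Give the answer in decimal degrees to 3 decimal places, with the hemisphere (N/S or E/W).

61.660°N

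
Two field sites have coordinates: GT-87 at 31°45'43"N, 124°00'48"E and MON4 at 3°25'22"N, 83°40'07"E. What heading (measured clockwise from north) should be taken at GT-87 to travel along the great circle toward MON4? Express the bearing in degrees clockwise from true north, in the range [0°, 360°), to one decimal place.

241.6°

GT-87: φ = +31.76194°, λ = +124.01333°
MON4: φ = +3.42278°, λ = +83.66861°
Δλ = -40.3447°
y = sin Δλ · cos φ₂ = -0.646230
x = cos φ₁ sin φ₂ − sin φ₁ cos φ₂ cos Δλ = -0.349718
θ = atan2(y, x) = -118.4208° → 241.5792° (mod 360°)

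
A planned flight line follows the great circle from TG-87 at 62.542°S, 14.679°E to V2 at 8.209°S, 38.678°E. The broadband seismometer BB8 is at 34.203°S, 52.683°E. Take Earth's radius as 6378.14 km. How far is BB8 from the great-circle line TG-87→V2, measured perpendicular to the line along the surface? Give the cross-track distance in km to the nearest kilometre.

1902 km

δ₁₃ = central angle TG-87→BB8 = 0.644674 rad  (haversine)
θ₁₃ = bearing TG-87→BB8 = 57.929°,  θ₁₂ = bearing TG-87→V2 = 28.660°
dₓₜ = R·arcsin(sin δ₁₃ · sin(θ₁₃ − θ₁₂)) = 6378.14·arcsin(0.60094·sin(29.269°)) = 1901.984 km
|dₓₜ| = 1901.984 km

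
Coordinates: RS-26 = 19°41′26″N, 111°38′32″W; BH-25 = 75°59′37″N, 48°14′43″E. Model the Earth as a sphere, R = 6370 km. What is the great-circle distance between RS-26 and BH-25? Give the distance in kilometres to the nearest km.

RS-26: φ = +19.69056°, λ = -111.64222°
BH-25: φ = +75.99361°, λ = +48.24528°
Δφ = 56.3031°,  Δλ = 159.8875°
a = sin²(Δφ/2) + cos φ₁ cos φ₂ sin²(Δλ/2) = 0.443530
c = 2·arcsin(√a) = 1.457614 rad = 83.5151°
d = R·c = 6370 × 1.457614 = 9285.0 km

9285 km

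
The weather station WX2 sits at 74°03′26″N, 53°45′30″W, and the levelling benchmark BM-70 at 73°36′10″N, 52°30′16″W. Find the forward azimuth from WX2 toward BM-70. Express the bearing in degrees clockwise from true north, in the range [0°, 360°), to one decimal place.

WX2: φ = +74.05722°, λ = -53.75833°
BM-70: φ = +73.60278°, λ = -52.50444°
Δλ = 1.2539°
y = sin Δλ · cos φ₂ = 0.006177
x = cos φ₁ sin φ₂ − sin φ₁ cos φ₂ cos Δλ = -0.007866
θ = atan2(y, x) = 141.8581° → 141.8581° (mod 360°)

141.9°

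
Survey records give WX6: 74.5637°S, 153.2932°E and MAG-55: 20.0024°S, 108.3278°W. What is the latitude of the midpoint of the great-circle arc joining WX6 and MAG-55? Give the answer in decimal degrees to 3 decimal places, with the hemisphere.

Bx = cos φ₂ cos Δλ = -0.136930,  By = cos φ₂ sin Δλ = 0.929648
φₘ = atan2(sin φ₁ + sin φ₂, √((cos φ₁ + Bx)² + By²)) = -54.29591°
λₘ = λ₁ + atan2(By, cos φ₁ + Bx) = -124.62114°

54.296°S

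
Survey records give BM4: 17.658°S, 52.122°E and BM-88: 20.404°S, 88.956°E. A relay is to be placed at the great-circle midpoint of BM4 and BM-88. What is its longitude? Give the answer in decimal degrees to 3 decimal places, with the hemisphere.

70.381°E

Bx = cos φ₂ cos Δλ = 0.750158,  By = cos φ₂ sin Δλ = 0.561885
φₘ = atan2(sin φ₁ + sin φ₂, √((cos φ₁ + Bx)² + By²)) = -19.97883°
λₘ = λ₁ + atan2(By, cos φ₁ + Bx) = 70.38127°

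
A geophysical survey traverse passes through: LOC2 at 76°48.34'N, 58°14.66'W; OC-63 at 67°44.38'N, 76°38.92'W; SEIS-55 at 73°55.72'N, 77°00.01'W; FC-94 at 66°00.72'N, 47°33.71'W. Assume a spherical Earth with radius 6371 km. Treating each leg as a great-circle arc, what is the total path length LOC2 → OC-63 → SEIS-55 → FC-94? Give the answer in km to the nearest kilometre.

3262 km

LOC2: φ = +76.80567°, λ = -58.24433°
OC-63: φ = +67.73967°, λ = -76.64867°
SEIS-55: φ = +73.92867°, λ = -77.00017°
FC-94: φ = +66.01200°, λ = -47.56183°
LOC2→OC-63: c = 0.184190 rad, d = 1173.47 km
OC-63→SEIS-55: c = 0.108037 rad, d = 688.30 km
SEIS-55→FC-94: c = 0.219813 rad, d = 1400.43 km
Total = 1173.47 + 688.30 + 1400.43 = 3262.21 km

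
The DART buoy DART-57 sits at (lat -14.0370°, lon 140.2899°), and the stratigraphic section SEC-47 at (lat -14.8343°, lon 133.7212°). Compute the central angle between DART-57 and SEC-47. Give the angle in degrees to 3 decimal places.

6.411°

Δφ = -0.7973°,  Δλ = -6.5687°
a = sin²(Δφ/2) + cos φ₁ cos φ₂ sin²(Δλ/2) = 0.003127
c = 2·arcsin(√a) = 0.111890 rad = 6.4108°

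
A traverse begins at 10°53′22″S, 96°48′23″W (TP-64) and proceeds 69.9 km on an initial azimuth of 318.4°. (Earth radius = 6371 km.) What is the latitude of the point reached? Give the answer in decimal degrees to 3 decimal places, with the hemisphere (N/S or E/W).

10.419°S

TP-64: φ = -10.88944°, λ = -96.80639°
δ = d/R = 69.9/6371 = 0.010972 rad
φ₂ = arcsin(sin φ₁ cos δ + cos φ₁ sin δ cos θ)
   = arcsin(-0.18891·0.99994 + 0.98199·0.01097·0.74780) = -10.41907°
λ₂ = λ₁ + atan2(sin θ sin δ cos φ₁, cos δ − sin φ₁ sin φ₂) = -97.23074°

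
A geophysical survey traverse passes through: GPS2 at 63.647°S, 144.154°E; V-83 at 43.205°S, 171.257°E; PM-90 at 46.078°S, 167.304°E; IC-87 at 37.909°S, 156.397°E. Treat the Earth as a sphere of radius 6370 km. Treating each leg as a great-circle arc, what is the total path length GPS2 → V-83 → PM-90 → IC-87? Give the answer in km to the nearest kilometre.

4575 km

GPS2→V-83: c = 0.447584 rad, d = 2851.11 km
V-83→PM-90: c = 0.070155 rad, d = 446.89 km
PM-90→IC-87: c = 0.200503 rad, d = 1277.20 km
Total = 2851.11 + 446.89 + 1277.20 = 4575.20 km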